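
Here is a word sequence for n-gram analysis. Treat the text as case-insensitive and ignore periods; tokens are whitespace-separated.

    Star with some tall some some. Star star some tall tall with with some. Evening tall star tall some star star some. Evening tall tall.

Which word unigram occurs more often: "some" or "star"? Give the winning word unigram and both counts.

"some": 7 occurrences
"star": 6 occurrences

"some" (7 vs 6)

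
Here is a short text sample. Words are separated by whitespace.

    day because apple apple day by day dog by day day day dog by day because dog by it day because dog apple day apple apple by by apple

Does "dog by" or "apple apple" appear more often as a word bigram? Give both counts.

"dog by": 3 occurrences
"apple apple": 2 occurrences

"dog by" (3 vs 2)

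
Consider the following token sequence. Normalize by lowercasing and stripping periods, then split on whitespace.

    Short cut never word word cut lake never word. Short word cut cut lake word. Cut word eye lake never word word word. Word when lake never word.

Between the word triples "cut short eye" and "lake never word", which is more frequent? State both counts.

"cut short eye": 0 occurrences
"lake never word": 3 occurrences

"lake never word" (3 vs 0)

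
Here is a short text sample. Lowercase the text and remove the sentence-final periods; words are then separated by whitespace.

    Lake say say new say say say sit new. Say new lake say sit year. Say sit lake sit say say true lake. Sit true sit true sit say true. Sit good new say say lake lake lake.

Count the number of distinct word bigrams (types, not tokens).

20

38 tokens → 37 bigram windows in total.
Repeated bigrams (each contributes count−1 duplicates):
  say say: 5
  new say: 3
  say sit: 3
  true sit: 3
  lake lake: 2
  lake say: 2
  lake sit: 2
  say new: 2
  … (3 more repeated)
17 duplicate windows → 37 − 17 = 20 distinct.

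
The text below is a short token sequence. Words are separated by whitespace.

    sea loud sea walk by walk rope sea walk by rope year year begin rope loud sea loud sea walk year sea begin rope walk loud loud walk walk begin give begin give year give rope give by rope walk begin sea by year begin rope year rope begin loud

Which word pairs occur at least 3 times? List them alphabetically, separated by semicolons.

begin rope; loud sea; sea walk

Bigram counts meeting the condition (at least 3 times):
  begin rope: 3
  loud sea: 3
  sea walk: 3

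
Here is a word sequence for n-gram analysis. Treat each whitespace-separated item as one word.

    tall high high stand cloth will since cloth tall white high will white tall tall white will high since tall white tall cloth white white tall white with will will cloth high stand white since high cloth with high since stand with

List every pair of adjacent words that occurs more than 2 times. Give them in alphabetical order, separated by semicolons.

tall white; white tall

Bigram counts meeting the condition (more than 2 times):
  tall white: 4
  white tall: 3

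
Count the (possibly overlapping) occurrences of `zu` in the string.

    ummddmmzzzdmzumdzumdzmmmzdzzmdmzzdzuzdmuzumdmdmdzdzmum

4

Sliding a length-2 window over the 54 characters (53 positions):
  position 13–14: zu
  position 17–18: zu
  position 35–36: zu
  position 41–42: zu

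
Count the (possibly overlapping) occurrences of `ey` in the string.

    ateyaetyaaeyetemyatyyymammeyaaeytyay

Sliding a length-2 window over the 36 characters (35 positions):
  position 3–4: ey
  position 11–12: ey
  position 27–28: ey
  position 31–32: ey

4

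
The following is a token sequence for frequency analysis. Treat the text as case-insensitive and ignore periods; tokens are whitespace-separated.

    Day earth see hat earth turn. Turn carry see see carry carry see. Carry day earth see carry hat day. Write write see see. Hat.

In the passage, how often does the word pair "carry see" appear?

2

Scanning the 24 overlapping bigram windows for "carry see":
  position 8–9: carry see
  position 12–13: carry see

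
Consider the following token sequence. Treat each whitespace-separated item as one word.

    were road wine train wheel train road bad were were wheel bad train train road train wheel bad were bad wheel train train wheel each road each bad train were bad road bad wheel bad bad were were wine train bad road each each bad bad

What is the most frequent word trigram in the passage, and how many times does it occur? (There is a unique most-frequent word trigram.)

"bad were were", 2 times

Trigram frequencies (highest first):
  bad were were: 2
  were road wine: 1
  road wine train: 1
  wine train wheel: 1
  train wheel train: 1
  wheel train road: 1
  … (37 more, each ≤ 1)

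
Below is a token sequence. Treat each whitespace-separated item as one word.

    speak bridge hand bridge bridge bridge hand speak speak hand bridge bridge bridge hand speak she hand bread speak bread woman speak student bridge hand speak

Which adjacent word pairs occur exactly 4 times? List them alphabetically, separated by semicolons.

bridge bridge; bridge hand

Bigram counts meeting the condition (exactly 4 times):
  bridge bridge: 4
  bridge hand: 4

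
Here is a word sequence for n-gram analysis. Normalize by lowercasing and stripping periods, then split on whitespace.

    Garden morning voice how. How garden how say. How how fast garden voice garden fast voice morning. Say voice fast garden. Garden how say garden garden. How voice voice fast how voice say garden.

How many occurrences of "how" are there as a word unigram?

Scanning the 34 tokens for "how":
  position 4: how
  position 5: how
  position 7: how
  position 9: how
  position 10: how
  position 23: how
  position 27: how
  position 31: how

8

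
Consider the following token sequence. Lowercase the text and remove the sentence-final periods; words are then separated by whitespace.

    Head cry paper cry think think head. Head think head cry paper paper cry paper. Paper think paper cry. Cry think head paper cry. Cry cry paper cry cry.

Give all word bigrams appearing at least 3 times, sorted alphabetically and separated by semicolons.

Bigram counts meeting the condition (at least 3 times):
  cry cry: 4
  cry paper: 4
  paper cry: 5
  think head: 3

cry cry; cry paper; paper cry; think head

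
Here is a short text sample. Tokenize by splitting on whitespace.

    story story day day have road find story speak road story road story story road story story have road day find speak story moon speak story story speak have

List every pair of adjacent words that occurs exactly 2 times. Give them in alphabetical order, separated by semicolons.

have road; speak story; story road; story speak

Bigram counts meeting the condition (exactly 2 times):
  have road: 2
  speak story: 2
  story road: 2
  story speak: 2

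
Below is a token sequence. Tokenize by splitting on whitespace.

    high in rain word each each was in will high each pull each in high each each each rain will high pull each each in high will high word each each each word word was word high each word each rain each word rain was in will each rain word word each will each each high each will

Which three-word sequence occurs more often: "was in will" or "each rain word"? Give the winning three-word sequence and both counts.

"was in will" (2 vs 1)

"was in will": 2 occurrences
"each rain word": 1 occurrence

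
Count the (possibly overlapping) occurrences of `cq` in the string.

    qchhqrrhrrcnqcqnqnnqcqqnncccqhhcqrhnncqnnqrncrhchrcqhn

6

Sliding a length-2 window over the 54 characters (53 positions):
  position 14–15: cq
  position 21–22: cq
  position 28–29: cq
  position 32–33: cq
  position 38–39: cq
  position 51–52: cq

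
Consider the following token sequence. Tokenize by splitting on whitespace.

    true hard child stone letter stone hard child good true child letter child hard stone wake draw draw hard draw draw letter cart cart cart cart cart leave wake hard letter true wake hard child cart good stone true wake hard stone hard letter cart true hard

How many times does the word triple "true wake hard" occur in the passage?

Scanning the 45 overlapping trigram windows for "true wake hard":
  position 32–34: true wake hard
  position 39–41: true wake hard

2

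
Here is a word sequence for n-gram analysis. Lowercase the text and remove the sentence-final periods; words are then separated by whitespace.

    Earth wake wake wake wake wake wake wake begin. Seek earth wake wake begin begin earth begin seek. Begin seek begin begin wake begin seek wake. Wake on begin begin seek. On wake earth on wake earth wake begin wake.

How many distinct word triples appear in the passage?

40 tokens → 38 trigram windows in total.
Repeated trigrams (each contributes count−1 duplicates):
  wake wake wake: 5
  begin seek begin: 2
  earth wake wake: 2
  on wake earth: 2
  wake begin seek: 2
  wake wake begin: 2
9 duplicate windows → 38 − 9 = 29 distinct.

29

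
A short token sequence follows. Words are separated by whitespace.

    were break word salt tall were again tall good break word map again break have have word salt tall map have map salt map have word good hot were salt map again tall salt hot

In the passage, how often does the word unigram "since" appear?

Scanning the 35 tokens for "since":
  (none found)

0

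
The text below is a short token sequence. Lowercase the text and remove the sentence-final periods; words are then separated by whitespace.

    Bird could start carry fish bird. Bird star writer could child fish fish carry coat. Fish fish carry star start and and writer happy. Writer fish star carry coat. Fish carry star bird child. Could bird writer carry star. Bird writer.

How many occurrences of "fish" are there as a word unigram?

Scanning the 41 tokens for "fish":
  position 5: fish
  position 12: fish
  position 13: fish
  position 16: fish
  position 17: fish
  position 26: fish
  position 30: fish

7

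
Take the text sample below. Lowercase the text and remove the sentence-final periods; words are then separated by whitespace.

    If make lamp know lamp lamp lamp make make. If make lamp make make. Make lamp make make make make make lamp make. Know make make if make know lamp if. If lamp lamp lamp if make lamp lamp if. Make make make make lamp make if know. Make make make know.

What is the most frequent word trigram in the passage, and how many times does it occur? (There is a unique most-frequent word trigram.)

Trigram frequencies (highest first):
  make make make: 7
  make lamp make: 4
  if make lamp: 3
  lamp make make: 3
  make make lamp: 3
  lamp lamp lamp: 2
  … (23 more, each ≤ 2)

"make make make", 7 times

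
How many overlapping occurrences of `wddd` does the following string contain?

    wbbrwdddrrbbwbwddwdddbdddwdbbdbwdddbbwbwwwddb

3

Sliding a length-4 window over the 45 characters (42 positions):
  position 5–8: wddd
  position 18–21: wddd
  position 32–35: wddd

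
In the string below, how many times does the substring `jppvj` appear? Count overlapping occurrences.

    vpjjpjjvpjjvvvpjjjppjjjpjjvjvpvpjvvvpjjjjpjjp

0

Sliding a length-5 window over the 45 characters (41 positions):
  (no match at any position)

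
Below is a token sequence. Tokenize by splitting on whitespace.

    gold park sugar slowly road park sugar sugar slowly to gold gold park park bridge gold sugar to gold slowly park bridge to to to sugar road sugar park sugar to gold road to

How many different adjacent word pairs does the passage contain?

24

34 tokens → 33 bigram windows in total.
Repeated bigrams (each contributes count−1 duplicates):
  park sugar: 3
  to gold: 3
  gold park: 2
  park bridge: 2
  sugar slowly: 2
  sugar to: 2
  to to: 2
9 duplicate windows → 33 − 9 = 24 distinct.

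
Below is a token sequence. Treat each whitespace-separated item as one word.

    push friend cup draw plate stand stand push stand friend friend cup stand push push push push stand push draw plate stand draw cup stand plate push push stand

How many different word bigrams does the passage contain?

17

29 tokens → 28 bigram windows in total.
Repeated bigrams (each contributes count−1 duplicates):
  push push: 4
  push stand: 3
  stand push: 3
  cup stand: 2
  draw plate: 2
  friend cup: 2
  plate stand: 2
11 duplicate windows → 28 − 11 = 17 distinct.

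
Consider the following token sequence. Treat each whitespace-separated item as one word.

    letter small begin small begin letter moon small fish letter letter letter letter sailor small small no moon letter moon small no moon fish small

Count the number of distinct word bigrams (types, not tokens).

17

25 tokens → 24 bigram windows in total.
Repeated bigrams (each contributes count−1 duplicates):
  letter letter: 3
  letter moon: 2
  moon small: 2
  no moon: 2
  small begin: 2
  small no: 2
7 duplicate windows → 24 − 7 = 17 distinct.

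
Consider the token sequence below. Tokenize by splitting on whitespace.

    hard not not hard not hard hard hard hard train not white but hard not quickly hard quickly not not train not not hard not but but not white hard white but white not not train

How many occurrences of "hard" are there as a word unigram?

Scanning the 36 tokens for "hard":
  position 1: hard
  position 4: hard
  position 6: hard
  position 7: hard
  position 8: hard
  position 9: hard
  position 14: hard
  position 17: hard
  position 24: hard
  position 30: hard

10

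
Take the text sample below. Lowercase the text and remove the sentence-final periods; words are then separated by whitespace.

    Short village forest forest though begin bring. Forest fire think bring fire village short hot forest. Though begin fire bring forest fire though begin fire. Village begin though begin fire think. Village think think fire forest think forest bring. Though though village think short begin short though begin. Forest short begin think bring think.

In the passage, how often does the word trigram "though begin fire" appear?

Scanning the 52 overlapping trigram windows for "though begin fire":
  position 17–19: though begin fire
  position 23–25: though begin fire
  position 28–30: though begin fire

3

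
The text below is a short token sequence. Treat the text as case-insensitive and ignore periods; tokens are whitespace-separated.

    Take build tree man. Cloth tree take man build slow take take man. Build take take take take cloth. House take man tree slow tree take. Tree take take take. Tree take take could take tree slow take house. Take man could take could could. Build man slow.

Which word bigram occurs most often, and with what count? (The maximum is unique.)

"take take", 7 times

Bigram frequencies (highest first):
  take take: 7
  tree take: 4
  take man: 4
  take tree: 3
  man build: 2
  slow take: 2
  … (21 more, each ≤ 2)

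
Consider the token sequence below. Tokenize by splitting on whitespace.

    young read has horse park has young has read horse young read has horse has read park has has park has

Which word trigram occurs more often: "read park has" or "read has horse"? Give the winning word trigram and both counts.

"read has horse" (2 vs 1)

"read park has": 1 occurrence
"read has horse": 2 occurrences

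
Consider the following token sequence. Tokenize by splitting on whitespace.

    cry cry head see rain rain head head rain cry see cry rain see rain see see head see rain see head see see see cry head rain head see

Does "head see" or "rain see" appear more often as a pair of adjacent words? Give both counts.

"head see" (4 vs 3)

"head see": 4 occurrences
"rain see": 3 occurrences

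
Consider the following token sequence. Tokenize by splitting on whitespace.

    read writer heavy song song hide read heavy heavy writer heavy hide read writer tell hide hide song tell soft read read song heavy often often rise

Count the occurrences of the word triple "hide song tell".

1

Scanning the 25 overlapping trigram windows for "hide song tell":
  position 17–19: hide song tell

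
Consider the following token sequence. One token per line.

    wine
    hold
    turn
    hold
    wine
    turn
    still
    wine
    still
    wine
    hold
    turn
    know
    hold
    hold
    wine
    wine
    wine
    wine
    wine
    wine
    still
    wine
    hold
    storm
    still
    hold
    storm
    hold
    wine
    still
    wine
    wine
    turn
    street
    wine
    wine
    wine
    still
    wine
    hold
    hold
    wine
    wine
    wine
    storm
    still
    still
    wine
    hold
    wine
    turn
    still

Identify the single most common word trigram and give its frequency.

"wine wine wine", 6 times

Trigram frequencies (highest first):
  wine wine wine: 6
  wine still wine: 4
  still wine hold: 4
  wine hold turn: 2
  hold wine turn: 2
  wine turn still: 2
  … (28 more, each ≤ 2)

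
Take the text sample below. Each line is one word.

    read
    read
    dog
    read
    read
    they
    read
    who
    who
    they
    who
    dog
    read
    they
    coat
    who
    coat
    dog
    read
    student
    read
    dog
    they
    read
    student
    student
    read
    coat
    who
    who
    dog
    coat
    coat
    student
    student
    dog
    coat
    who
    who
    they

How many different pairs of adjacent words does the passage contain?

40 tokens → 39 bigram windows in total.
Repeated bigrams (each contributes count−1 duplicates):
  coat who: 3
  dog read: 3
  who who: 3
  dog coat: 2
  read dog: 2
  read read: 2
  read student: 2
  read they: 2
  … (5 more repeated)
16 duplicate windows → 39 − 16 = 23 distinct.

23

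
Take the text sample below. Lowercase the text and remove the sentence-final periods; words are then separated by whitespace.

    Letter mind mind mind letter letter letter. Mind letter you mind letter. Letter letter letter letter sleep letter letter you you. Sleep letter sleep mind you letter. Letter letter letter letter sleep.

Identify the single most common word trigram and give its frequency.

"letter letter letter", 7 times

Trigram frequencies (highest first):
  letter letter letter: 7
  mind letter letter: 2
  letter letter sleep: 2
  letter mind mind: 1
  mind mind mind: 1
  mind mind letter: 1
  … (16 more, each ≤ 1)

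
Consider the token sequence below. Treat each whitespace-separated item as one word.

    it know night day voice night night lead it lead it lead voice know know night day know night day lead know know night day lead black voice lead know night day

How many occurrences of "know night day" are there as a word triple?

5

Scanning the 30 overlapping trigram windows for "know night day":
  position 2–4: know night day
  position 15–17: know night day
  position 18–20: know night day
  position 23–25: know night day
  position 30–32: know night day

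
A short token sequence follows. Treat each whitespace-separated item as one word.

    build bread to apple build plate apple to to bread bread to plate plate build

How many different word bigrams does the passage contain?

15 tokens → 14 bigram windows in total.
Repeated bigrams (each contributes count−1 duplicates):
  bread to: 2
1 duplicate windows → 14 − 1 = 13 distinct.

13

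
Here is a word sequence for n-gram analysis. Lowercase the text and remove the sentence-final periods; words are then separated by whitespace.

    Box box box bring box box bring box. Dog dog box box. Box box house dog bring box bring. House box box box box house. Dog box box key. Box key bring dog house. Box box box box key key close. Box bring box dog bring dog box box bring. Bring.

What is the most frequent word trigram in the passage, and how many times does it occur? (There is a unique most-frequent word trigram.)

"box box box", 7 times

Trigram frequencies (highest first):
  box box box: 7
  box box bring: 3
  box bring box: 3
  dog box box: 3
  bring box dog: 2
  box box house: 2
  … (26 more, each ≤ 2)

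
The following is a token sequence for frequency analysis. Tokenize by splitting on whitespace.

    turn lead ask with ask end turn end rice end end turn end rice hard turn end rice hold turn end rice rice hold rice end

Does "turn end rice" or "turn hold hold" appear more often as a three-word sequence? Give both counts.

"turn end rice" (4 vs 0)

"turn end rice": 4 occurrences
"turn hold hold": 0 occurrences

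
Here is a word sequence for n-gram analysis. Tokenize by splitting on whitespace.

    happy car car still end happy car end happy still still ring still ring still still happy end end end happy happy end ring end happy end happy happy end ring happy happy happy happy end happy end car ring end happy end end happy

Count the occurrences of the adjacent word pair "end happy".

Scanning the 44 overlapping bigram windows for "end happy":
  position 5–6: end happy
  position 8–9: end happy
  position 20–21: end happy
  position 25–26: end happy
  position 27–28: end happy
  position 36–37: end happy
  position 41–42: end happy
  position 44–45: end happy

8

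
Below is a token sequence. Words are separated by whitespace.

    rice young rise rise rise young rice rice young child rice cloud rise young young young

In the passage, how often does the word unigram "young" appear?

6

Scanning the 16 tokens for "young":
  position 2: young
  position 6: young
  position 9: young
  position 14: young
  position 15: young
  position 16: young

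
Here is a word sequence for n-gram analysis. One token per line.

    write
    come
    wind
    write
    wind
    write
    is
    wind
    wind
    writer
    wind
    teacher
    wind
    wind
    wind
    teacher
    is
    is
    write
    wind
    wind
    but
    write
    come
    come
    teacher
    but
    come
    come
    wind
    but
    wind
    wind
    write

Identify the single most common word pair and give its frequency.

Bigram frequencies (highest first):
  wind wind: 5
  wind write: 3
  write come: 2
  come wind: 2
  write wind: 2
  wind teacher: 2
  … (15 more, each ≤ 2)

"wind wind", 5 times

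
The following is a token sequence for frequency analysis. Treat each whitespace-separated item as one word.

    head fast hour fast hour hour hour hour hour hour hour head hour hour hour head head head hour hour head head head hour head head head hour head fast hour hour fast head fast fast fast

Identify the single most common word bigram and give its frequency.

Bigram frequencies (highest first):
  hour hour: 10
  head head: 6
  hour head: 5
  head hour: 4
  head fast: 3
  fast hour: 3
  … (3 more, each ≤ 2)

"hour hour", 10 times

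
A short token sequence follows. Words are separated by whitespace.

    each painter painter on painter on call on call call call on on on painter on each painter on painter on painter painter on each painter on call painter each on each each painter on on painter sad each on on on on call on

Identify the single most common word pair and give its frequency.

"painter on", 8 times

Bigram frequencies (highest first):
  painter on: 8
  on on: 6
  on painter: 5
  each painter: 4
  on call: 4
  call on: 3
  … (9 more, each ≤ 3)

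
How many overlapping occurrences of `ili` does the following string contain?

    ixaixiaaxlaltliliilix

Sliding a length-3 window over the 21 characters (19 positions):
  position 15–17: ili
  position 18–20: ili

2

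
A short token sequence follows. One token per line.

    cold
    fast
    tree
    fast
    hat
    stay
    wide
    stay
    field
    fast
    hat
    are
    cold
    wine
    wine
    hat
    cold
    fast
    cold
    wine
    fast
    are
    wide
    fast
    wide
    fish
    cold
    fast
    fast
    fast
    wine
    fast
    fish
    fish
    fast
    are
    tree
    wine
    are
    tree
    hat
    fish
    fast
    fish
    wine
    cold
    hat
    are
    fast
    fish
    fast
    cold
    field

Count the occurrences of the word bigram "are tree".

Scanning the 52 overlapping bigram windows for "are tree":
  position 36–37: are tree
  position 39–40: are tree

2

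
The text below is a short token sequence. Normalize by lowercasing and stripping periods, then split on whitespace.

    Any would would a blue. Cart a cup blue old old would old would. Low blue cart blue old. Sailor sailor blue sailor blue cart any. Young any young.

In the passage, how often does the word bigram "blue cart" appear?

3

Scanning the 28 overlapping bigram windows for "blue cart":
  position 5–6: blue cart
  position 16–17: blue cart
  position 24–25: blue cart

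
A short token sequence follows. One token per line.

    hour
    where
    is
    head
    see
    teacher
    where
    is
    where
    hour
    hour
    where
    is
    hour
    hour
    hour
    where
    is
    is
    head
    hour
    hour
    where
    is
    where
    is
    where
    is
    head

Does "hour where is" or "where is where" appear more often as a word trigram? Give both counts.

"hour where is": 4 occurrences
"where is where": 3 occurrences

"hour where is" (4 vs 3)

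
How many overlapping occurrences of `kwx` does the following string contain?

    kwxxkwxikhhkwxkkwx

Sliding a length-3 window over the 18 characters (16 positions):
  position 1–3: kwx
  position 5–7: kwx
  position 12–14: kwx
  position 16–18: kwx

4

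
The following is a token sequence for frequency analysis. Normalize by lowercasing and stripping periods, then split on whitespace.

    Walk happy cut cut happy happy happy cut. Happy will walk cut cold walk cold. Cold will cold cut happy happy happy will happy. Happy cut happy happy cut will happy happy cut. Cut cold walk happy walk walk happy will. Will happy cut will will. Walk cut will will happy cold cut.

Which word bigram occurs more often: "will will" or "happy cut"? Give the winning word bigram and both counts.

"happy cut" (6 vs 3)

"will will": 3 occurrences
"happy cut": 6 occurrences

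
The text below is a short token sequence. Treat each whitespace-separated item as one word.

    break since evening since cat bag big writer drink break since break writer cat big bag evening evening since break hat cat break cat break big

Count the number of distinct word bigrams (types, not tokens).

21

26 tokens → 25 bigram windows in total.
Repeated bigrams (each contributes count−1 duplicates):
  break since: 2
  cat break: 2
  evening since: 2
  since break: 2
4 duplicate windows → 25 − 4 = 21 distinct.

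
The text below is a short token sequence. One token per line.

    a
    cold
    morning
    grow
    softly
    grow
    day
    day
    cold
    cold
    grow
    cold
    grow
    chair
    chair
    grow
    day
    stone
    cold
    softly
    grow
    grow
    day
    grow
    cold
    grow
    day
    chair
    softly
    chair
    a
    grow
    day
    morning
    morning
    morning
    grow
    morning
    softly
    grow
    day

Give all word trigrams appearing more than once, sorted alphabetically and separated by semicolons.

Trigram counts meeting the condition (more than once):
  grow cold grow: 2
  softly grow day: 2

grow cold grow; softly grow day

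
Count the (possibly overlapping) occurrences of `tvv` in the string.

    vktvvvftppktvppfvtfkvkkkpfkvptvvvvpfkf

2

Sliding a length-3 window over the 38 characters (36 positions):
  position 3–5: tvv
  position 30–32: tvv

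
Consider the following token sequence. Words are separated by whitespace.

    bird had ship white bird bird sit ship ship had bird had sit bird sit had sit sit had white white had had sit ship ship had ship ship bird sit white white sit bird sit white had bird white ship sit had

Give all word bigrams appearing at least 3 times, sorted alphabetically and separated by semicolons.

Bigram counts meeting the condition (at least 3 times):
  bird sit: 4
  had sit: 3
  ship ship: 3
  sit had: 3

bird sit; had sit; ship ship; sit had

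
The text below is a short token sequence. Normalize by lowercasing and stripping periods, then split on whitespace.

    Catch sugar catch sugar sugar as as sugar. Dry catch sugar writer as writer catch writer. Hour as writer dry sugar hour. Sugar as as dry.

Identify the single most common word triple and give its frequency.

"sugar as as", 2 times

Trigram frequencies (highest first):
  sugar as as: 2
  catch sugar catch: 1
  sugar catch sugar: 1
  catch sugar sugar: 1
  sugar sugar as: 1
  as as sugar: 1
  … (17 more, each ≤ 1)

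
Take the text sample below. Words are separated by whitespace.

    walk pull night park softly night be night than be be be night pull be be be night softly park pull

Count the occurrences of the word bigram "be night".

3

Scanning the 20 overlapping bigram windows for "be night":
  position 7–8: be night
  position 12–13: be night
  position 17–18: be night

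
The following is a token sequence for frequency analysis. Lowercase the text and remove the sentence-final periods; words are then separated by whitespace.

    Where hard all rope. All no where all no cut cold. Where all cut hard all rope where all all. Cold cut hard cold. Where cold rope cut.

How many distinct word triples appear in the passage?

25

28 tokens → 26 trigram windows in total.
Repeated trigrams (each contributes count−1 duplicates):
  hard all rope: 2
1 duplicate windows → 26 − 1 = 25 distinct.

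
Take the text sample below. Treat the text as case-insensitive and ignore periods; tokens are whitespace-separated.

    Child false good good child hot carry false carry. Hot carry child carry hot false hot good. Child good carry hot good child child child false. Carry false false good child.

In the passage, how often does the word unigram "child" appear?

8

Scanning the 31 tokens for "child":
  position 1: child
  position 5: child
  position 12: child
  position 18: child
  position 23: child
  position 24: child
  position 25: child
  position 31: child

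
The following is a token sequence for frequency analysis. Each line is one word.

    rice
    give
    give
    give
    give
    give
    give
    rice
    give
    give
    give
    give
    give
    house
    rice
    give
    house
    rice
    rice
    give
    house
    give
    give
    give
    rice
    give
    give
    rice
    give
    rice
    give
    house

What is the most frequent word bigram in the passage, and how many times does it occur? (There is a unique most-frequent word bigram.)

Bigram frequencies (highest first):
  give give: 12
  rice give: 7
  give rice: 4
  give house: 4
  house rice: 2
  rice rice: 1
  … (1 more, each ≤ 1)

"give give", 12 times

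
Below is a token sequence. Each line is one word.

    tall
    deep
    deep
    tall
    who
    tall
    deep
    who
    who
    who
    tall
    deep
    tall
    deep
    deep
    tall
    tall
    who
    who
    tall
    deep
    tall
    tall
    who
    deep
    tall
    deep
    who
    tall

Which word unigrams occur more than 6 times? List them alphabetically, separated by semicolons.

deep; tall; who

Unigram counts meeting the condition (more than 6 times):
  deep: 9
  tall: 12
  who: 8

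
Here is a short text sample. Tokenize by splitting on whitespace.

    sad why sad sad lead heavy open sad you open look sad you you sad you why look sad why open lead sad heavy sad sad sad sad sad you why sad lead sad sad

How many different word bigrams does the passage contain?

20

35 tokens → 34 bigram windows in total.
Repeated bigrams (each contributes count−1 duplicates):
  sad sad: 6
  sad you: 4
  lead sad: 2
  look sad: 2
  sad lead: 2
  sad why: 2
  why sad: 2
  you why: 2
14 duplicate windows → 34 − 14 = 20 distinct.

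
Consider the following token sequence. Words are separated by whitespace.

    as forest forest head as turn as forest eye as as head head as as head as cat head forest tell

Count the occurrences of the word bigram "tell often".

0

Scanning the 20 overlapping bigram windows for "tell often":
  (none found)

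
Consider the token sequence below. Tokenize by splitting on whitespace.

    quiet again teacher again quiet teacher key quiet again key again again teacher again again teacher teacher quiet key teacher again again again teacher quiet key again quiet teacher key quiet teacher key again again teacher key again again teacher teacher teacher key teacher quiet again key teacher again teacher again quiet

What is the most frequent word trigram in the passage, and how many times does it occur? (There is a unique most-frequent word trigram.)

"again again teacher", 5 times

Trigram frequencies (highest first):
  again again teacher: 5
  again teacher again: 3
  quiet teacher key: 3
  key again again: 3
  teacher again quiet: 2
  again quiet teacher: 2
  … (25 more, each ≤ 2)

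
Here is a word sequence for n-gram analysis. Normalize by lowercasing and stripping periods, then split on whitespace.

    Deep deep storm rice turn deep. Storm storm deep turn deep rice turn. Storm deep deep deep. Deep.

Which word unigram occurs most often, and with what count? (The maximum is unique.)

Unigram frequencies (highest first):
  deep: 9
  storm: 4
  turn: 3
  rice: 2

"deep", 9 times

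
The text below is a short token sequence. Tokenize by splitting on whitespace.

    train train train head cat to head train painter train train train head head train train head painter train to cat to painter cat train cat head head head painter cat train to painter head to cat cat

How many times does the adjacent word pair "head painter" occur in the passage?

2

Scanning the 37 overlapping bigram windows for "head painter":
  position 17–18: head painter
  position 29–30: head painter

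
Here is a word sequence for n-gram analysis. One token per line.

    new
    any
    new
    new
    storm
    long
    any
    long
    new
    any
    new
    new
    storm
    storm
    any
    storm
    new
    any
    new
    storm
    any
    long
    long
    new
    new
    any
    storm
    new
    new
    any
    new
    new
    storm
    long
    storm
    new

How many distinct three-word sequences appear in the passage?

24

36 tokens → 34 trigram windows in total.
Repeated trigrams (each contributes count−1 duplicates):
  new any new: 4
  any new new: 3
  new new storm: 3
  any storm new: 2
  new new any: 2
  new storm long: 2
10 duplicate windows → 34 − 10 = 24 distinct.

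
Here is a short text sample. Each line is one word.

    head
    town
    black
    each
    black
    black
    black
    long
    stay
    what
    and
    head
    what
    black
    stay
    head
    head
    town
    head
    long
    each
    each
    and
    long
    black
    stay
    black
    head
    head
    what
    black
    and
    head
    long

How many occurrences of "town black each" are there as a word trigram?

Scanning the 32 overlapping trigram windows for "town black each":
  position 2–4: town black each

1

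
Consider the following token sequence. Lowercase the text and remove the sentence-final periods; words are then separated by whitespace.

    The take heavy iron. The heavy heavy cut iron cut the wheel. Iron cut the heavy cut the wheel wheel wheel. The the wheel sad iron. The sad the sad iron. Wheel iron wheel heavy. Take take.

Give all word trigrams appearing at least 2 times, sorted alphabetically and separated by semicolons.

Trigram counts meeting the condition (at least 2 times):
  cut the wheel: 2
  iron cut the: 2

cut the wheel; iron cut the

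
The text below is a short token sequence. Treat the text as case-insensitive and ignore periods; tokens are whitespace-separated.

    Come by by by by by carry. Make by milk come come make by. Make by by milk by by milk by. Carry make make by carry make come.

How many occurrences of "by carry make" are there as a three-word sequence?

3

Scanning the 27 overlapping trigram windows for "by carry make":
  position 6–8: by carry make
  position 22–24: by carry make
  position 26–28: by carry make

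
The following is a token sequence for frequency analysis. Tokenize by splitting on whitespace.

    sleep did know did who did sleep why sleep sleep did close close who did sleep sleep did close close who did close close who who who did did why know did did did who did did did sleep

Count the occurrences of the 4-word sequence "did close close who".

Scanning the 36 overlapping 4-gram windows for "did close close who":
  position 11–14: did close close who
  position 18–21: did close close who
  position 22–25: did close close who

3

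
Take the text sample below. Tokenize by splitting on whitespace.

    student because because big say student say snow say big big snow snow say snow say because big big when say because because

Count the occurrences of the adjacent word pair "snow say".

3

Scanning the 22 overlapping bigram windows for "snow say":
  position 8–9: snow say
  position 13–14: snow say
  position 15–16: snow say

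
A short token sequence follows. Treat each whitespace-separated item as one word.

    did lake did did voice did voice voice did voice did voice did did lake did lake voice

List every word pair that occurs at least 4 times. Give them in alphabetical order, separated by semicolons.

did voice; voice did

Bigram counts meeting the condition (at least 4 times):
  did voice: 4
  voice did: 4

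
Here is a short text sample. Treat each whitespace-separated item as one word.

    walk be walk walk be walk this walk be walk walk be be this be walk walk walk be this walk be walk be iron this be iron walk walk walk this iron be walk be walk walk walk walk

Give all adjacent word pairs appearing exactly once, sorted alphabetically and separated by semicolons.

Bigram counts meeting the condition (exactly once):
  be be: 1
  iron be: 1
  iron this: 1
  iron walk: 1
  this iron: 1

be be; iron be; iron this; iron walk; this iron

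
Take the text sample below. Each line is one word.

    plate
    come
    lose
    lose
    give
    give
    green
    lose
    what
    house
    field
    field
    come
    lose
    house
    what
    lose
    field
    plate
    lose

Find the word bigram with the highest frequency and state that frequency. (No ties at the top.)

Bigram frequencies (highest first):
  come lose: 2
  plate come: 1
  lose lose: 1
  lose give: 1
  give give: 1
  give green: 1
  … (12 more, each ≤ 1)

"come lose", 2 times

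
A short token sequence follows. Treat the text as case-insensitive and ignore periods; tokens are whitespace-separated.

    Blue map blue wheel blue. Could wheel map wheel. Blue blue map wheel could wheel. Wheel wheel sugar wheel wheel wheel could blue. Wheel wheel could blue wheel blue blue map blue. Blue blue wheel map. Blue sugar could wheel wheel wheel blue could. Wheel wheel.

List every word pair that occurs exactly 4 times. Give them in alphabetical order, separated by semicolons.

blue blue; blue wheel; could wheel; wheel blue

Bigram counts meeting the condition (exactly 4 times):
  blue blue: 4
  blue wheel: 4
  could wheel: 4
  wheel blue: 4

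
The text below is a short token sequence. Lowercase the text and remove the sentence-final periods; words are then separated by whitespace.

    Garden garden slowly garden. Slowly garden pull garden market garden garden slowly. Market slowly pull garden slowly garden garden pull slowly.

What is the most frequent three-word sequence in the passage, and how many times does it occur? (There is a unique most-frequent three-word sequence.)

Trigram frequencies (highest first):
  garden slowly garden: 3
  garden garden slowly: 2
  slowly garden slowly: 1
  slowly garden pull: 1
  garden pull garden: 1
  pull garden market: 1
  … (10 more, each ≤ 1)

"garden slowly garden", 3 times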